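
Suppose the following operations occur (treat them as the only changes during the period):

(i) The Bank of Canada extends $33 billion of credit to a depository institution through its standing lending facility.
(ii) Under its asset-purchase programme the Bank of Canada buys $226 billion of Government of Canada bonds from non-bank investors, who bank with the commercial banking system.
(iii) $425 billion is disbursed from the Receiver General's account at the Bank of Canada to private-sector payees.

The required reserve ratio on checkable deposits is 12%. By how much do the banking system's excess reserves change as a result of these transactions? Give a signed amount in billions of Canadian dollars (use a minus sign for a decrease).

+$605.88 billion

Discount-window loan $33 billion: reserves +$33B, deposits 0.
Asset purchase (from non-banks) $226 billion: reserves +$226B, deposits +$226B.
Government spending $425 billion: reserves +$425B, deposits +$425B.
Totals: Δreserves = +$684B, Δdeposits = +$651B.
Δrequired reserves = 12% × +$651B = +$78.12B.
Δexcess reserves = Δreserves − Δrequired = +$684B − (+$78.12B) = +$605.88 billion.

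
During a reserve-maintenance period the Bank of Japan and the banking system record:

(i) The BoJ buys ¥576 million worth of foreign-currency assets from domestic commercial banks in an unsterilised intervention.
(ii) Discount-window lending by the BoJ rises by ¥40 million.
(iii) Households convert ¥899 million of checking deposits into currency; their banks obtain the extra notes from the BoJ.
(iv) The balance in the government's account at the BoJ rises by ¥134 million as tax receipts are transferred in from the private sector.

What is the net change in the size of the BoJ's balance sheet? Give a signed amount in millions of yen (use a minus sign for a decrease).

+¥616 million

FX purchase ¥576 million: a BoJ asset is acquired → +¥576M.
Discount-window loan ¥40 million: a BoJ asset is acquired → +¥40M.
Currency withdrawal ¥899 million: only the composition of liabilities changes → 0.
Government account inflow ¥134 million: only the composition of liabilities changes → 0.
Net: 576 + 40 + 0 + 0 = +¥616 million.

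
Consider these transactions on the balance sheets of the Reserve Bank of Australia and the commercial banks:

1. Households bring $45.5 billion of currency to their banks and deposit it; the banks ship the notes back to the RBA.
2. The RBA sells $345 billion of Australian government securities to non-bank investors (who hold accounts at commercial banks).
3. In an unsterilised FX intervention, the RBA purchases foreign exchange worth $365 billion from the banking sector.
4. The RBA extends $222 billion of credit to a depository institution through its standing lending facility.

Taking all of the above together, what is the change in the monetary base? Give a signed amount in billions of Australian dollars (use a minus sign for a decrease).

Currency deposit $45.5 billion: just a shift between currency and reserves — both are base money → 0.
Asset sale (to non-banks) $345 billion: RBA balance sheet contracts → −$345B.
FX purchase $365 billion: RBA balance sheet expands → +$365B.
Discount-window loan $222 billion: RBA balance sheet expands → +$222B.
Net: 0 − 345 + 365 + 222 = +$242 billion.

+$242 billion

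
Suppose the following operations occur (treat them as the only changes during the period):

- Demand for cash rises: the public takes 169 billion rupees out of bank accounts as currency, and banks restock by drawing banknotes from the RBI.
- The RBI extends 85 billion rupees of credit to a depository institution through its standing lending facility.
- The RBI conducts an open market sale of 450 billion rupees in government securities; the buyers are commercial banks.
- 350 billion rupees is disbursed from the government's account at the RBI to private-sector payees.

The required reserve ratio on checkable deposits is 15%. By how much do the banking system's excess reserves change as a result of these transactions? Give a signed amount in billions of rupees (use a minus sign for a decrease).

Currency withdrawal 169 billion rupees: reserves −169B, deposits −169B.
Discount-window loan 85 billion rupees: reserves +85B, deposits 0.
OMO sale (to banks) 450 billion rupees: reserves −450B, deposits 0.
Government spending 350 billion rupees: reserves +350B, deposits +350B.
Totals: Δreserves = −184B, Δdeposits = +181B.
Δrequired reserves = 15% × +181B = +27.15B.
Δexcess reserves = Δreserves − Δrequired = −184B − (+27.15B) = -211.15 billion.

-211.15 billion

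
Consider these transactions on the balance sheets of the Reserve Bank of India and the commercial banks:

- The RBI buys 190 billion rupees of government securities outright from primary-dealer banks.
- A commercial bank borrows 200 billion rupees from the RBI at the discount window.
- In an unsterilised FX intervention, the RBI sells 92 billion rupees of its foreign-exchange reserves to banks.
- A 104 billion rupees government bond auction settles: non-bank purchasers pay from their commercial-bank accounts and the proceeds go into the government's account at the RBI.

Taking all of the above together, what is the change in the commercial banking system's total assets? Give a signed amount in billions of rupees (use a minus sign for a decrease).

RBI balance sheet:
  Assets:      Securities +190B, Loans to banks +200B, Foreign assets −92B
  Liabilities: Bank reserves +194B, Government deposits +104B
Commercial banking system:
  Assets:      Reserves at CB +194B, Securities −190B, Foreign assets +92B
  Liabilities: Checkable deposits −104B, Borrowings from CB +200B
Change in total bank assets = +96 billion.

+96 billion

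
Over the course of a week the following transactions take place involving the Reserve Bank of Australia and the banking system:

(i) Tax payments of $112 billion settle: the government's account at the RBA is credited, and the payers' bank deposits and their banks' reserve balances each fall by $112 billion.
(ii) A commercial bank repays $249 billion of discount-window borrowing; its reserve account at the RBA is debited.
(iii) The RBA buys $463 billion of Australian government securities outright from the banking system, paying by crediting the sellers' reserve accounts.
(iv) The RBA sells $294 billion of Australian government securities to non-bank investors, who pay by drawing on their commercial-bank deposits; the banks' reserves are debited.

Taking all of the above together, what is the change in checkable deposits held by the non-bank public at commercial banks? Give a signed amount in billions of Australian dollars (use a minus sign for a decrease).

Government account inflow $112 billion: non-bank counterparties' bank balances fall → −$112B.
Discount-window repayment $249 billion: the counterparty is a bank, so public deposits are unchanged → 0.
OMO purchase (from banks) $463 billion: the counterparty is a bank, so public deposits are unchanged → 0.
Asset sale (to non-banks) $294 billion: non-bank counterparties' bank balances fall → −$294B.
Net: −112 + 0 + 0 − 294 = -$406 billion.

-$406 billion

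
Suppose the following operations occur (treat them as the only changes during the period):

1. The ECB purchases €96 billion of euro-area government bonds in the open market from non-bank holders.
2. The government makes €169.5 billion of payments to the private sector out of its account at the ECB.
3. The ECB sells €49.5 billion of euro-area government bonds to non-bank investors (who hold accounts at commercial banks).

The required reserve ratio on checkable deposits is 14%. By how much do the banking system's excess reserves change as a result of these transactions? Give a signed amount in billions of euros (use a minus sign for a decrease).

+€185.76 billion

Asset purchase (from non-banks) €96 billion: reserves +€96B, deposits +€96B.
Government spending €169.5 billion: reserves +€169.5B, deposits +€169.5B.
Asset sale (to non-banks) €49.5 billion: reserves −€49.5B, deposits −€49.5B.
Totals: Δreserves = +€216B, Δdeposits = +€216B.
Δrequired reserves = 14% × +€216B = +€30.24B.
Δexcess reserves = Δreserves − Δrequired = +€216B − (+€30.24B) = +€185.76 billion.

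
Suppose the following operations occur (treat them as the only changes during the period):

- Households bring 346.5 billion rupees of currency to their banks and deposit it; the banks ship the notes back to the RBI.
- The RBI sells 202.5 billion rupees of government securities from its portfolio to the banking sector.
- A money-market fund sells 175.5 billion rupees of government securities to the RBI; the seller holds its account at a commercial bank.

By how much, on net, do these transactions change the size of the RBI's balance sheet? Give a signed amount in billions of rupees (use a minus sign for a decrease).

Currency deposit 346.5 billion rupees: only the composition of liabilities changes → 0.
OMO sale (to banks) 202.5 billion rupees: an RBI asset is shed → −202.5B.
Asset purchase (from non-banks) 175.5 billion rupees: an RBI asset is acquired → +175.5B.
Net: 0 − 202.5 + 175.5 = -27 billion.

-27 billion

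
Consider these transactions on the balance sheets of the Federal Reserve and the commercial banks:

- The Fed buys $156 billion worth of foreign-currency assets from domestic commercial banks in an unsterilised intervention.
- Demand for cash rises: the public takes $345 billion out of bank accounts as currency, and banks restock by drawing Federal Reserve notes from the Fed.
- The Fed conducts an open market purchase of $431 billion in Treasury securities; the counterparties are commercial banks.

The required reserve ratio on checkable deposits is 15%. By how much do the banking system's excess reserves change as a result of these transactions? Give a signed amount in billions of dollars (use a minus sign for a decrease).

+$293.75 billion

FX purchase $156 billion: reserves +$156B, deposits 0.
Currency withdrawal $345 billion: reserves −$345B, deposits −$345B.
OMO purchase (from banks) $431 billion: reserves +$431B, deposits 0.
Totals: Δreserves = +$242B, Δdeposits = −$345B.
Δrequired reserves = 15% × −$345B = −$51.75B.
Δexcess reserves = Δreserves − Δrequired = +$242B − (−$51.75B) = +$293.75 billion.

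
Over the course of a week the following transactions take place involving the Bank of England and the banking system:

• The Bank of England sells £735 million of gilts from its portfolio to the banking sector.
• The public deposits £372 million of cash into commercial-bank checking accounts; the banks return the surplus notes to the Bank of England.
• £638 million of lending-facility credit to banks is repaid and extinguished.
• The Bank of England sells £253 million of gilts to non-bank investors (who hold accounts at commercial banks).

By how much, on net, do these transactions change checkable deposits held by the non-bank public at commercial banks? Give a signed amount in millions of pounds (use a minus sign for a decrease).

+£119 million

OMO sale (to banks) £735 million: the counterparty is a bank, so public deposits are unchanged → 0.
Currency deposit £372 million: non-bank counterparties' bank balances rise → +£372M.
Discount-window repayment £638 million: the counterparty is a bank, so public deposits are unchanged → 0.
Asset sale (to non-banks) £253 million: non-bank counterparties' bank balances fall → −£253M.
Net: 0 + 372 + 0 − 253 = +£119 million.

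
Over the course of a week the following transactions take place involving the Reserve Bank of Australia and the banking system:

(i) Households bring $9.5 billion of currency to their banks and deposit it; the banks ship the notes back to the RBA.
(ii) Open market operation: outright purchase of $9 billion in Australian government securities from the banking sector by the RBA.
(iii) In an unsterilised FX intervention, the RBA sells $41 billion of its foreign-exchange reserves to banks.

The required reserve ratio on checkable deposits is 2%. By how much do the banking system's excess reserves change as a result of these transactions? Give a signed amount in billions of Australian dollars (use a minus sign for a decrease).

-$22.69 billion

Currency deposit $9.5 billion: reserves +$9.5B, deposits +$9.5B.
OMO purchase (from banks) $9 billion: reserves +$9B, deposits 0.
FX sale $41 billion: reserves −$41B, deposits 0.
Totals: Δreserves = −$22.5B, Δdeposits = +$9.5B.
Δrequired reserves = 2% × +$9.5B = +$0.19B.
Δexcess reserves = Δreserves − Δrequired = −$22.5B − (+$0.19B) = -$22.69 billion.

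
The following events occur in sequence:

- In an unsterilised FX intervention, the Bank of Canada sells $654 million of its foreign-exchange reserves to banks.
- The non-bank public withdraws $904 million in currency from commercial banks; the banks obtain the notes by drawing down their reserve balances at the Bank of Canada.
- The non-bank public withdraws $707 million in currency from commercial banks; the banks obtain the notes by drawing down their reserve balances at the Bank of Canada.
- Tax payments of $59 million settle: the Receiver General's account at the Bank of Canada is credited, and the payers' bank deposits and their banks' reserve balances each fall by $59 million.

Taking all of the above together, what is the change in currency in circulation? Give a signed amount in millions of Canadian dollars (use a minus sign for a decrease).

+$1611 million

Bank of Canada balance sheet:
  Assets:      Foreign assets −$654M
  Liabilities: Bank reserves −$2324M, Currency in circulation +$1611M, Government deposits +$59M
So the change in currency in circulation is +$1611 million.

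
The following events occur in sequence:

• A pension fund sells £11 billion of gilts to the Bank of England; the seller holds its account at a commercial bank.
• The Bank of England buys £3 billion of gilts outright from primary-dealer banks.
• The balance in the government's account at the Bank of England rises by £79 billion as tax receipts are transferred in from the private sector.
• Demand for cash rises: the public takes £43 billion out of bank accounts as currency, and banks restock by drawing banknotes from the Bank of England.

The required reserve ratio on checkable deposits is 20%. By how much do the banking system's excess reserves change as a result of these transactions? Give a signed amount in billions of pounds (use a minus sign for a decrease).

-£85.8 billion

Asset purchase (from non-banks) £11 billion: reserves +£11B, deposits +£11B.
OMO purchase (from banks) £3 billion: reserves +£3B, deposits 0.
Government account inflow £79 billion: reserves −£79B, deposits −£79B.
Currency withdrawal £43 billion: reserves −£43B, deposits −£43B.
Totals: Δreserves = −£108B, Δdeposits = −£111B.
Δrequired reserves = 20% × −£111B = −£22.2B.
Δexcess reserves = Δreserves − Δrequired = −£108B − (−£22.2B) = -£85.8 billion.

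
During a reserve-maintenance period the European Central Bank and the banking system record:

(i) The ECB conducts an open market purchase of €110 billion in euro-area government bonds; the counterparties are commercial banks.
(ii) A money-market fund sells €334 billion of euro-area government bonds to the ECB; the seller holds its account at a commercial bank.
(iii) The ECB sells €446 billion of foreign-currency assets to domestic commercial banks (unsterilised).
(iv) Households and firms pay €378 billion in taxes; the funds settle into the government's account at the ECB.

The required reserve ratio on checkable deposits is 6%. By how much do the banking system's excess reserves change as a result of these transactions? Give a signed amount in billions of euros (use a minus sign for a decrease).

-€377.36 billion

OMO purchase (from banks) €110 billion: reserves +€110B, deposits 0.
Asset purchase (from non-banks) €334 billion: reserves +€334B, deposits +€334B.
FX sale €446 billion: reserves −€446B, deposits 0.
Government account inflow €378 billion: reserves −€378B, deposits −€378B.
Totals: Δreserves = −€380B, Δdeposits = −€44B.
Δrequired reserves = 6% × −€44B = −€2.64B.
Δexcess reserves = Δreserves − Δrequired = −€380B − (−€2.64B) = -€377.36 billion.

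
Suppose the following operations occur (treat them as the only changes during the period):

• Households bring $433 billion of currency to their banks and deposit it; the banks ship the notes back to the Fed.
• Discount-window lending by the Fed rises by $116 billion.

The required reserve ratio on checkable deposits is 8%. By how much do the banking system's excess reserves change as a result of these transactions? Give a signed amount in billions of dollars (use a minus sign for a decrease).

+$514.36 billion

Currency deposit $433 billion: reserves +$433B, deposits +$433B.
Discount-window loan $116 billion: reserves +$116B, deposits 0.
Totals: Δreserves = +$549B, Δdeposits = +$433B.
Δrequired reserves = 8% × +$433B = +$34.64B.
Δexcess reserves = Δreserves − Δrequired = +$549B − (+$34.64B) = +$514.36 billion.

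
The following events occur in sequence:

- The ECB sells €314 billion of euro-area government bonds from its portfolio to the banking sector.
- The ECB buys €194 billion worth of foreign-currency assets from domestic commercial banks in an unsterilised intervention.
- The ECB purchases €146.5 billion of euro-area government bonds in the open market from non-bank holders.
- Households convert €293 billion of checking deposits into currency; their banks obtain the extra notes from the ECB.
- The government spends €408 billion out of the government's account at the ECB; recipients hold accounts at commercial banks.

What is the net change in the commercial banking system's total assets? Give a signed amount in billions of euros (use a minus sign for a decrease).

+€261.5 billion

ECB balance sheet:
  Assets:      Securities −€167.5B, Foreign assets +€194B
  Liabilities: Bank reserves +€141.5B, Currency in circulation +€293B, Government deposits −€408B
Commercial banking system:
  Assets:      Reserves at CB +€141.5B, Securities +€314B, Foreign assets −€194B
  Liabilities: Checkable deposits +€261.5B
Change in total bank assets = +€261.5 billion.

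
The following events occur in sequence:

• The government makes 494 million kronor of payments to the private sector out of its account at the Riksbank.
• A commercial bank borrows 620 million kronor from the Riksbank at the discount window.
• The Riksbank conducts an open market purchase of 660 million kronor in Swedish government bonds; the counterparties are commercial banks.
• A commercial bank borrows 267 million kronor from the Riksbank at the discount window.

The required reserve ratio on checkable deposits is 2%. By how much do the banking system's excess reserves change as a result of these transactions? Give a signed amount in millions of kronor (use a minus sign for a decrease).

+2031.12 million

Government spending 494 million kronor: reserves +494M, deposits +494M.
Discount-window loan 620 million kronor: reserves +620M, deposits 0.
OMO purchase (from banks) 660 million kronor: reserves +660M, deposits 0.
Discount-window loan 267 million kronor: reserves +267M, deposits 0.
Totals: Δreserves = +2041M, Δdeposits = +494M.
Δrequired reserves = 2% × +494M = +9.88M.
Δexcess reserves = Δreserves − Δrequired = +2041M − (+9.88M) = +2031.12 million.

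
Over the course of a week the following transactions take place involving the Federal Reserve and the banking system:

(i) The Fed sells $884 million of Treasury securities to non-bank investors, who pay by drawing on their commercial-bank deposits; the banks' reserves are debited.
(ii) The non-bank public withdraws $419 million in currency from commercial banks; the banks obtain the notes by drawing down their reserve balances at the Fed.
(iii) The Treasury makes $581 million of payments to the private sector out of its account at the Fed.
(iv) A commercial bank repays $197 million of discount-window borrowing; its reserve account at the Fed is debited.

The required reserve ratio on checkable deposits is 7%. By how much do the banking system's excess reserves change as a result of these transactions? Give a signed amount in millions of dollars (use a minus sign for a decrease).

Asset sale (to non-banks) $884 million: reserves −$884M, deposits −$884M.
Currency withdrawal $419 million: reserves −$419M, deposits −$419M.
Government spending $581 million: reserves +$581M, deposits +$581M.
Discount-window repayment $197 million: reserves −$197M, deposits 0.
Totals: Δreserves = −$919M, Δdeposits = −$722M.
Δrequired reserves = 7% × −$722M = −$50.54M.
Δexcess reserves = Δreserves − Δrequired = −$919M − (−$50.54M) = -$868.46 million.

-$868.46 million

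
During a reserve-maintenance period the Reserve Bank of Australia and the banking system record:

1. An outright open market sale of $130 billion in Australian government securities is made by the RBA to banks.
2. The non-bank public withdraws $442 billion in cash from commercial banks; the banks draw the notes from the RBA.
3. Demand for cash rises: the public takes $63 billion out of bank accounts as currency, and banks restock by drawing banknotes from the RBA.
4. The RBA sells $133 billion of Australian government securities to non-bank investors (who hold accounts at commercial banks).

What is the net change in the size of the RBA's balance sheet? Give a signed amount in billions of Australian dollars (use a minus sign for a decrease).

-$263 billion

RBA balance sheet:
  Assets:      Securities −$263B
  Liabilities: Bank reserves −$768B, Currency in circulation +$505B
Commercial banking system:
  Assets:      Reserves at CB −$768B, Securities +$130B
  Liabilities: Checkable deposits −$638B
Change in total RBA assets = -$263 billion.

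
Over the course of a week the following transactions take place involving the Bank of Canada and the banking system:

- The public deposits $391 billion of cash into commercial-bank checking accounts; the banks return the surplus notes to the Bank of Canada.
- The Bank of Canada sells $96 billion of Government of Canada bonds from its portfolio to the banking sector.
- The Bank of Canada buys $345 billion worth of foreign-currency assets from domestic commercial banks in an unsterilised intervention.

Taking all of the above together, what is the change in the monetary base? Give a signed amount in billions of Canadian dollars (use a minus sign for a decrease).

Currency deposit $391 billion: just a shift between currency and reserves — both are base money → 0.
OMO sale (to banks) $96 billion: Bank of Canada balance sheet contracts → −$96B.
FX purchase $345 billion: Bank of Canada balance sheet expands → +$345B.
Net: 0 − 96 + 345 = +$249 billion.

+$249 billion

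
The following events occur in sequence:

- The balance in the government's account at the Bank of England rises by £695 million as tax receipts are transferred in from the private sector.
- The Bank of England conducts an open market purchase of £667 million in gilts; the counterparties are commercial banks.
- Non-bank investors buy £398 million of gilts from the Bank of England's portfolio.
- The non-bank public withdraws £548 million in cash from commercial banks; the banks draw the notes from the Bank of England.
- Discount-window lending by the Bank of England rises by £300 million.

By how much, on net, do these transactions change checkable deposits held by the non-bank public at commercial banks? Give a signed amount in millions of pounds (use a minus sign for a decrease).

-£1641 million

Bank of England balance sheet:
  Assets:      Securities +£269M, Loans to banks +£300M
  Liabilities: Bank reserves −£674M, Currency in circulation +£548M, Government deposits +£695M
Commercial banking system:
  Assets:      Reserves at CB −£674M, Securities −£667M
  Liabilities: Checkable deposits −£1641M, Borrowings from CB +£300M
So the change in checkable deposits held by the non-bank public at commercial banks is -£1641 million.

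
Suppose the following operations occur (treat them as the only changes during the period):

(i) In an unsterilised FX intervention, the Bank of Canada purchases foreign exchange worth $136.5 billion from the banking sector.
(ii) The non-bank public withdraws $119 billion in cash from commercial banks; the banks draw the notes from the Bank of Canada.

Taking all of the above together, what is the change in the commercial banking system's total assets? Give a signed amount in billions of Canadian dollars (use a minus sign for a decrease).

-$119 billion

FX purchase $136.5 billion: just an asset swap on bank balance sheets → 0.
Currency withdrawal $119 billion: bank balance sheets shrink → −$119B.
Net: 0 − 119 = -$119 billion.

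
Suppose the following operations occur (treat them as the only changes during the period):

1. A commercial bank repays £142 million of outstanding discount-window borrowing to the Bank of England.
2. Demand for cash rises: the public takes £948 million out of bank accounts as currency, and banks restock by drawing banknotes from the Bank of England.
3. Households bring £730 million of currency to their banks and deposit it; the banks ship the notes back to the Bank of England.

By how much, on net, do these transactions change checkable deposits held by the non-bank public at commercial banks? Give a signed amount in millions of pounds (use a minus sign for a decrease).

-£218 million

Bank of England balance sheet:
  Assets:      Loans to banks −£142M
  Liabilities: Bank reserves −£360M, Currency in circulation +£218M
Commercial banking system:
  Assets:      Reserves at CB −£360M
  Liabilities: Checkable deposits −£218M, Borrowings from CB −£142M
So the change in checkable deposits held by the non-bank public at commercial banks is -£218 million.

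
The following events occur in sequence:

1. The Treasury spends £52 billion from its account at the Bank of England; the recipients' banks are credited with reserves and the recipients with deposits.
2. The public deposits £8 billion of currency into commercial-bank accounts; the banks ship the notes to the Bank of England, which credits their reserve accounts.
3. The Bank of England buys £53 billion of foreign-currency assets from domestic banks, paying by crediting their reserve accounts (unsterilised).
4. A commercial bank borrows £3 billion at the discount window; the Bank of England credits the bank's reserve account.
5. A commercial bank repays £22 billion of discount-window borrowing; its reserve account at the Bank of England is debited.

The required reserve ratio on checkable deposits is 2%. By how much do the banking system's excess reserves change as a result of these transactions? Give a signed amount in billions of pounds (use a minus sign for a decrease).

Government spending £52 billion: reserves +£52B, deposits +£52B.
Currency deposit £8 billion: reserves +£8B, deposits +£8B.
FX purchase £53 billion: reserves +£53B, deposits 0.
Discount-window loan £3 billion: reserves +£3B, deposits 0.
Discount-window repayment £22 billion: reserves −£22B, deposits 0.
Totals: Δreserves = +£94B, Δdeposits = +£60B.
Δrequired reserves = 2% × +£60B = +£1.2B.
Δexcess reserves = Δreserves − Δrequired = +£94B − (+£1.2B) = +£92.8 billion.

+£92.8 billion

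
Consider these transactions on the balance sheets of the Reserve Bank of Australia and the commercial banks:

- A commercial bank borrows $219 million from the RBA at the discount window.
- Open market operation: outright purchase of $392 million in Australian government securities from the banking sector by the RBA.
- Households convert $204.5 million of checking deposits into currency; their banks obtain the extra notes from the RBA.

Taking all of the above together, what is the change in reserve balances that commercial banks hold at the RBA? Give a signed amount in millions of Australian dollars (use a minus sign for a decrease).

+$406.5 million

Discount-window loan $219 million: the loan is credited to the bank's reserve account → +$219M.
OMO purchase (from banks) $392 million: the RBA pays by crediting reserve accounts → +$392M.
Currency withdrawal $204.5 million: banks swap reserves for currency → −$204.5M.
Net: 219 + 392 − 204.5 = +$406.5 million.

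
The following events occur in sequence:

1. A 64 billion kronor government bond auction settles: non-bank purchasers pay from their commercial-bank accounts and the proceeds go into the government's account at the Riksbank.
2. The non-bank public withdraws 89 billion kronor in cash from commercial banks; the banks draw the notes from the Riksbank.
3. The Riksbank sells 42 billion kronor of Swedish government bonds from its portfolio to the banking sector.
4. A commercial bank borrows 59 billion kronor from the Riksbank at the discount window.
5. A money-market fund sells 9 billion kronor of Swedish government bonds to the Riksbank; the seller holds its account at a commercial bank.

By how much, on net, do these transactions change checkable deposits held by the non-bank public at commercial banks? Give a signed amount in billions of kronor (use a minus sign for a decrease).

Riksbank balance sheet:
  Assets:      Securities −33B, Loans to banks +59B
  Liabilities: Bank reserves −127B, Currency in circulation +89B, Government deposits +64B
Commercial banking system:
  Assets:      Reserves at CB −127B, Securities +42B
  Liabilities: Checkable deposits −144B, Borrowings from CB +59B
So the change in checkable deposits held by the non-bank public at commercial banks is -144 billion.

-144 billion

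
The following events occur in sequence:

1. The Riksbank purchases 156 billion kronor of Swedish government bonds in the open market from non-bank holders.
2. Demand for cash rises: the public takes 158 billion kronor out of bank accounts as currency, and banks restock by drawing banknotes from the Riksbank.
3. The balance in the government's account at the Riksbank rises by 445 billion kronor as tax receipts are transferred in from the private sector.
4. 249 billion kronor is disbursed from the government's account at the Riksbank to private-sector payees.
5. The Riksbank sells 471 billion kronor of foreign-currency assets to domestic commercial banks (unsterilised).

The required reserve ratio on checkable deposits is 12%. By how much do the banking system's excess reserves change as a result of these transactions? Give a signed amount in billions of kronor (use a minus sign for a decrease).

Asset purchase (from non-banks) 156 billion kronor: reserves +156B, deposits +156B.
Currency withdrawal 158 billion kronor: reserves −158B, deposits −158B.
Government account inflow 445 billion kronor: reserves −445B, deposits −445B.
Government spending 249 billion kronor: reserves +249B, deposits +249B.
FX sale 471 billion kronor: reserves −471B, deposits 0.
Totals: Δreserves = −669B, Δdeposits = −198B.
Δrequired reserves = 12% × −198B = −23.76B.
Δexcess reserves = Δreserves − Δrequired = −669B − (−23.76B) = -645.24 billion.

-645.24 billion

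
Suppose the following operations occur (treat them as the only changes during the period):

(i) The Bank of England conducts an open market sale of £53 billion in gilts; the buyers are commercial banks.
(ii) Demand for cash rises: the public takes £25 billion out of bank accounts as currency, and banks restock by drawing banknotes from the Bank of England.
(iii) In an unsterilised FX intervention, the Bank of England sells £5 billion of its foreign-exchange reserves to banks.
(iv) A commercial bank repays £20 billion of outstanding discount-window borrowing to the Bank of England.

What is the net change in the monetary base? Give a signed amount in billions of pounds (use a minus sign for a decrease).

OMO sale (to banks) £53 billion: Bank of England balance sheet contracts → −£53B.
Currency withdrawal £25 billion: just a shift between currency and reserves — both are base money → 0.
FX sale £5 billion: Bank of England balance sheet contracts → −£5B.
Discount-window repayment £20 billion: Bank of England balance sheet contracts → −£20B.
Net: −53 + 0 − 5 − 20 = -£78 billion.

-£78 billion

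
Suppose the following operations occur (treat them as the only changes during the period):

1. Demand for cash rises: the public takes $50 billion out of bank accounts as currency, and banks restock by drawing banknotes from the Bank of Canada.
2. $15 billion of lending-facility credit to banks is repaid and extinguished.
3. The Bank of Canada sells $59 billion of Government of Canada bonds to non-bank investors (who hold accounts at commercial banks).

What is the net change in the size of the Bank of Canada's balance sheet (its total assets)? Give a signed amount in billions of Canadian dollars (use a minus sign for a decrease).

-$74 billion

Bank of Canada balance sheet:
  Assets:      Securities −$59B, Loans to banks −$15B
  Liabilities: Bank reserves −$124B, Currency in circulation +$50B
Commercial banking system:
  Assets:      Reserves at CB −$124B
  Liabilities: Checkable deposits −$109B, Borrowings from CB −$15B
Change in total Bank of Canada assets = -$74 billion.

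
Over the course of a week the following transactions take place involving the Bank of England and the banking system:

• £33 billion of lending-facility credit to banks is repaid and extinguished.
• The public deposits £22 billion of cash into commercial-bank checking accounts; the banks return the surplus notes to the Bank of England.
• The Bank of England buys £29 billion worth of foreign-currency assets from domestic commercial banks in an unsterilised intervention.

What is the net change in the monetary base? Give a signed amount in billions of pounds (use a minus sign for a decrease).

Bank of England balance sheet:
  Assets:      Loans to banks −£33B, Foreign assets +£29B
  Liabilities: Bank reserves +£18B, Currency in circulation −£22B
Commercial banking system:
  Assets:      Reserves at CB +£18B, Foreign assets −£29B
  Liabilities: Checkable deposits +£22B, Borrowings from CB −£33B
Monetary base = currency + reserves: −£22B + (+£18B) = -£4 billion.

-£4 billion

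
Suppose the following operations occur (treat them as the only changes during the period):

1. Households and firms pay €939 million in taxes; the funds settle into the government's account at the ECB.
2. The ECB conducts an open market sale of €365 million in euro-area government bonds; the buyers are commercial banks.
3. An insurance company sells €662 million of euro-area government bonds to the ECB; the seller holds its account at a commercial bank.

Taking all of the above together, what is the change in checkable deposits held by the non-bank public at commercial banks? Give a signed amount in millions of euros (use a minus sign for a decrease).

Government account inflow €939 million: non-bank counterparties' bank balances fall → −€939M.
OMO sale (to banks) €365 million: the counterparty is a bank, so public deposits are unchanged → 0.
Asset purchase (from non-banks) €662 million: non-bank counterparties' bank balances rise → +€662M.
Net: −939 + 0 + 662 = -€277 million.

-€277 million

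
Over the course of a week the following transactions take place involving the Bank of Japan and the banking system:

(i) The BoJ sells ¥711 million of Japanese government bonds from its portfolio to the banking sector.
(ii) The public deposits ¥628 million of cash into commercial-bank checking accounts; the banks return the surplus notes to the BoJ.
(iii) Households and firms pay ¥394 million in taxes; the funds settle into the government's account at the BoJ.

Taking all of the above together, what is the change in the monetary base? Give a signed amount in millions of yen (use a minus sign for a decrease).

-¥1105 million

OMO sale (to banks) ¥711 million: BoJ balance sheet contracts → −¥711M.
Currency deposit ¥628 million: just a shift between currency and reserves — both are base money → 0.
Government account inflow ¥394 million: reserves shift to a non-base liability → −¥394M.
Net: −711 + 0 − 394 = -¥1105 million.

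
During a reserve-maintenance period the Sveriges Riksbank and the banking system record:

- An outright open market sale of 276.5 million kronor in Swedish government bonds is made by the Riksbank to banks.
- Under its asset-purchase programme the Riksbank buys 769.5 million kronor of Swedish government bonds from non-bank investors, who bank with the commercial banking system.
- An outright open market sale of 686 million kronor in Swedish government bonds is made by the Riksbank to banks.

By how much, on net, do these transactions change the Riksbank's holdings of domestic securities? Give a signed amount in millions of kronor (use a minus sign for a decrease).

-193 million

Riksbank balance sheet:
  Assets:      Securities −193M
  Liabilities: Bank reserves −193M
So the change in the Riksbank's holdings of domestic securities is -193 million.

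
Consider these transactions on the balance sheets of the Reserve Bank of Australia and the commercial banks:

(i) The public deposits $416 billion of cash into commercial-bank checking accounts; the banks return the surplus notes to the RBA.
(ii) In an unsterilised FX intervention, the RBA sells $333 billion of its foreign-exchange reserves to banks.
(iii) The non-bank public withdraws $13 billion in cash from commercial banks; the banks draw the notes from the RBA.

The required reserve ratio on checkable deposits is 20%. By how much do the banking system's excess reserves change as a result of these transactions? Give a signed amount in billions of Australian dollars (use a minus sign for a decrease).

Currency deposit $416 billion: reserves +$416B, deposits +$416B.
FX sale $333 billion: reserves −$333B, deposits 0.
Currency withdrawal $13 billion: reserves −$13B, deposits −$13B.
Totals: Δreserves = +$70B, Δdeposits = +$403B.
Δrequired reserves = 20% × +$403B = +$80.6B.
Δexcess reserves = Δreserves − Δrequired = +$70B − (+$80.6B) = -$10.6 billion.

-$10.6 billion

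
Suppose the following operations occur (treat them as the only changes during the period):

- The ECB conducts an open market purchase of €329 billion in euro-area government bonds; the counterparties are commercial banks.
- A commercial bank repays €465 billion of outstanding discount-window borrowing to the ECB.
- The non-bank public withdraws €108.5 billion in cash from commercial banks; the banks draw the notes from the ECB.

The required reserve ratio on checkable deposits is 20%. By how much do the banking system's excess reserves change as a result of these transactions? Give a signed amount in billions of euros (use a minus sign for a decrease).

OMO purchase (from banks) €329 billion: reserves +€329B, deposits 0.
Discount-window repayment €465 billion: reserves −€465B, deposits 0.
Currency withdrawal €108.5 billion: reserves −€108.5B, deposits −€108.5B.
Totals: Δreserves = −€244.5B, Δdeposits = −€108.5B.
Δrequired reserves = 20% × −€108.5B = −€21.7B.
Δexcess reserves = Δreserves − Δrequired = −€244.5B − (−€21.7B) = -€222.8 billion.

-€222.8 billion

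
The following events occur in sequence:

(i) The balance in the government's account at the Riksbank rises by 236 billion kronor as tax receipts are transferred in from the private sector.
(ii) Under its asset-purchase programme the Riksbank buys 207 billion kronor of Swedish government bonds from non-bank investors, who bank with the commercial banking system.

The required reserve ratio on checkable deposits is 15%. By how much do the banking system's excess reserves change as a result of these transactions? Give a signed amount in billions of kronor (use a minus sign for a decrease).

Government account inflow 236 billion kronor: reserves −236B, deposits −236B.
Asset purchase (from non-banks) 207 billion kronor: reserves +207B, deposits +207B.
Totals: Δreserves = −29B, Δdeposits = −29B.
Δrequired reserves = 15% × −29B = −4.35B.
Δexcess reserves = Δreserves − Δrequired = −29B − (−4.35B) = -24.65 billion.

-24.65 billion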